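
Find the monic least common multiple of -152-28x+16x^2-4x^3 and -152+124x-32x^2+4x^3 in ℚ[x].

By polynomial division,
  -4x^3+16x^2-28x-152 = (-1)(4x^3-32x^2+124x-152) + (-16x^2+96x-304)
  4x^3-32x^2+124x-152 = (-(1/4)x+1/2)(-16x^2+96x-304) + (0)
Last nonzero remainder: -16x^2+96x-304. Dividing through by -16 gives the monic gcd x^2-6x+19.
Then lcm(f, g) = f·g / gcd(f, g); expanding and making the result monic gives the answer.

-76+24x+15x^2-6x^3+x^4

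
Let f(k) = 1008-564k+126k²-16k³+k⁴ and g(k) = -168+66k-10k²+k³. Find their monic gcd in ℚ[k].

By polynomial division,
  k⁴-16k³+126k²-564k+1008 = (k-6)(k³-10k²+66k-168) + (0)
The last nonzero remainder k³-10k²+66k-168 is already monic.

-168+66k-10k²+k³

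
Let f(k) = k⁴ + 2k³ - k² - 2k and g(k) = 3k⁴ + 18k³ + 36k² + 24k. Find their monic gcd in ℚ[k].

k² + 2k

By polynomial division,
  k⁴ + 2k³ - k² - 2k = (1/3)(3k⁴ + 18k³ + 36k² + 24k) + (-4k³ - 13k² - 10k)
  3k⁴ + 18k³ + 36k² + 24k = (-(3/4)k - 33/16)(-4k³ - 13k² - 10k) + ((27/16)k² + (27/8)k)
  -4k³ - 13k² - 10k = (-(64/27)k - 80/27)((27/16)k² + (27/8)k) + (0)
Last nonzero remainder: (27/16)k² + (27/8)k. Dividing through by 27/16 gives the monic gcd k² + 2k.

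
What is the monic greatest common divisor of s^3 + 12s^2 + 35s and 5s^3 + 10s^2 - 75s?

Euclidean algorithm in ℚ[s]:
  s^3 + 12s^2 + 35s = (1/5)(5s^3 + 10s^2 - 75s) + (10s^2 + 50s)
  5s^3 + 10s^2 - 75s = ((1/2)s - 3/2)(10s^2 + 50s) + (0)
Last nonzero remainder: 10s^2 + 50s. Dividing through by 10 gives the monic gcd s^2 + 5s.

s^2 + 5s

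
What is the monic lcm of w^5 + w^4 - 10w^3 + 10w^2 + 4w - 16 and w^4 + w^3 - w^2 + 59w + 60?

w^7 - 3w^6 + w^5 + 65w^4 - 186w^3 + 118w^2 + 124w - 240

Apply the Euclidean algorithm:
  w^5 + w^4 - 10w^3 + 10w^2 + 4w - 16 = (w)(w^4 + w^3 - w^2 + 59w + 60) + (-9w^3 - 49w^2 - 56w - 16)
  w^4 + w^3 - w^2 + 59w + 60 = (-(1/9)w + 40/81)(-9w^3 - 49w^2 - 56w - 16) + ((1375/81)w^2 + (6875/81)w + 5500/81)
  -9w^3 - 49w^2 - 56w - 16 = (-(729/1375)w - 324/1375)((1375/81)w^2 + (6875/81)w + 5500/81) + (0)
Last nonzero remainder: (1375/81)w^2 + (6875/81)w + 5500/81. Dividing through by 1375/81 gives the monic gcd w^2 + 5w + 4.
Then lcm(f, g) = f·g / gcd(f, g); expanding and making the result monic gives the answer.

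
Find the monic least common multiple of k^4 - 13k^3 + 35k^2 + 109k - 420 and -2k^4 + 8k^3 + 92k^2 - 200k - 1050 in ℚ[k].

k^5 - 8k^4 - 30k^3 + 284k^2 + 125k - 2100

Euclidean algorithm in ℚ[k]:
  k^4 - 13k^3 + 35k^2 + 109k - 420 = (-1/2)(-2k^4 + 8k^3 + 92k^2 - 200k - 1050) + (-9k^3 + 81k^2 + 9k - 945)
  -2k^4 + 8k^3 + 92k^2 - 200k - 1050 = ((2/9)k + 10/9)(-9k^3 + 81k^2 + 9k - 945) + (0)
Last nonzero remainder: -9k^3 + 81k^2 + 9k - 945. Dividing through by -9 gives the monic gcd k^3 - 9k^2 - k + 105.
Then lcm(f, g) = f·g / gcd(f, g); expanding and making the result monic gives the answer.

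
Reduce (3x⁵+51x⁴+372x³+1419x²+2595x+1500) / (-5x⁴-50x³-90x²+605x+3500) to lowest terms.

By polynomial division,
  3x⁵+51x⁴+372x³+1419x²+2595x+1500 = (-(3/5)x-21/5)(-5x⁴-50x³-90x²+605x+3500) + (108x³+1404x²+7236x+16200)
  -5x⁴-50x³-90x²+605x+3500 = (-(5/108)x+5/36)(108x³+1404x²+7236x+16200) + (50x²+350x+1250)
  108x³+1404x²+7236x+16200 = ((54/25)x+324/25)(50x²+350x+1250) + (0)
Last nonzero remainder: 50x²+350x+1250. Dividing through by 50 gives the monic gcd x²+7x+25.
Cancel x²+7x+25 from numerator and denominator to get the reduced form.

(-3x³-30x²-87x-60)/(5x²+15x-140)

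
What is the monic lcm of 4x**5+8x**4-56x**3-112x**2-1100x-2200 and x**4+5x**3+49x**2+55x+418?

By polynomial division,
  4x**5+8x**4-56x**3-112x**2-1100x-2200 = (4x-12)(x**4+5x**3+49x**2+55x+418) + (-192x**3+256x**2-2112x+2816)
  x**4+5x**3+49x**2+55x+418 = (-(1/192)x-19/576)(-192x**3+256x**2-2112x+2816) + ((418/9)x**2+4598/9)
  -192x**3+256x**2-2112x+2816 = (-(864/209)x+1152/209)((418/9)x**2+4598/9) + (0)
Last nonzero remainder: (418/9)x**2+4598/9. Dividing through by 418/9 gives the monic gcd x**2+11.
Then lcm(f, g) = f·g / gcd(f, g); expanding and making the result monic gives the answer.

x**7+7x**6+34x**5-22x**4-947x**3-2989x**2-13200x-20900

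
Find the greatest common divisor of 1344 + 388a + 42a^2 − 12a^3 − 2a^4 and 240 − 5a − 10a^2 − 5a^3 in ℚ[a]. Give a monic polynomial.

Apply the Euclidean algorithm:
  −2a^4 − 12a^3 + 42a^2 + 388a + 1344 = ((2/5)a + 8/5)(−5a^3 − 10a^2 − 5a + 240) + (60a^2 + 300a + 960)
  −5a^3 − 10a^2 − 5a + 240 = (−(1/12)a + 1/4)(60a^2 + 300a + 960) + (0)
Last nonzero remainder: 60a^2 + 300a + 960. Dividing through by 60 gives the monic gcd a^2 + 5a + 16.

16 + 5a + a^2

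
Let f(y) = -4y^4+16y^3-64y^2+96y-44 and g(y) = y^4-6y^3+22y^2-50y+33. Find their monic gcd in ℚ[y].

y^3-3y^2+13y-11

Repeated division with remainder:
  -4y^4+16y^3-64y^2+96y-44 = (-4)(y^4-6y^3+22y^2-50y+33) + (-8y^3+24y^2-104y+88)
  y^4-6y^3+22y^2-50y+33 = (-(1/8)y+3/8)(-8y^3+24y^2-104y+88) + (0)
Last nonzero remainder: -8y^3+24y^2-104y+88. Dividing through by -8 gives the monic gcd y^3-3y^2+13y-11.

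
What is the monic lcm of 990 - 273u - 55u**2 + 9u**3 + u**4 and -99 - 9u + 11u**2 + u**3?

2970 + 171u - 438u**2 - 28u**3 + 12u**4 + u**5

By polynomial division,
  u**4 + 9u**3 - 55u**2 - 273u + 990 = (u - 2)(u**3 + 11u**2 - 9u - 99) + (-24u**2 - 192u + 792)
  u**3 + 11u**2 - 9u - 99 = (-(1/24)u - 1/8)(-24u**2 - 192u + 792) + (0)
Last nonzero remainder: -24u**2 - 192u + 792. Dividing through by -24 gives the monic gcd u**2 + 8u - 33.
Then lcm(f, g) = f·g / gcd(f, g); expanding and making the result monic gives the answer.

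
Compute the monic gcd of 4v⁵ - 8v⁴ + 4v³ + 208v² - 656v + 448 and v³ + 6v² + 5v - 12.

By polynomial division,
  4v⁵ - 8v⁴ + 4v³ + 208v² - 656v + 448 = (4v² - 32v + 176)(v³ + 6v² + 5v - 12) + (-640v² - 1920v + 2560)
  v³ + 6v² + 5v - 12 = (-(1/640)v - 3/640)(-640v² - 1920v + 2560) + (0)
Last nonzero remainder: -640v² - 1920v + 2560. Dividing through by -640 gives the monic gcd v² + 3v - 4.

v² + 3v - 4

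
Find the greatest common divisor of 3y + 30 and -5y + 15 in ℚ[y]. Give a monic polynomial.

Apply the Euclidean algorithm:
  3y + 30 = (-3/5)(-5y + 15) + (39)
  -5y + 15 = (-(5/39)y + 5/13)(39) + (0)
The last nonzero remainder is the constant 39, so the polynomials are coprime and gcd = 1.

1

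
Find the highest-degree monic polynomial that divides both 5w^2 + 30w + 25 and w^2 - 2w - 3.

w + 1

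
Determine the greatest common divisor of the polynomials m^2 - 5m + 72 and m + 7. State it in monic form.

Apply the Euclidean algorithm:
  m^2 - 5m + 72 = (m - 12)(m + 7) + (156)
  m + 7 = ((1/156)m + 7/156)(156) + (0)
The last nonzero remainder is the constant 156, so the polynomials are coprime and gcd = 1.

1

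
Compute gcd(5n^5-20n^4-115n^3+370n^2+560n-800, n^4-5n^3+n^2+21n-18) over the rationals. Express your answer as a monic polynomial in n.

By polynomial division,
  5n^5-20n^4-115n^3+370n^2+560n-800 = (5n+5)(n^4-5n^3+n^2+21n-18) + (-95n^3+260n^2+545n-710)
  n^4-5n^3+n^2+21n-18 = (-(1/95)n+43/1805)(-95n^3+260n^2+545n-710) + ((196/361)n^2+(196/361)n-392/361)
  -95n^3+260n^2+545n-710 = (-(34295/196)n+128155/196)((196/361)n^2+(196/361)n-392/361) + (0)
Last nonzero remainder: (196/361)n^2+(196/361)n-392/361. Dividing through by 196/361 gives the monic gcd n^2+n-2.

n^2+n-2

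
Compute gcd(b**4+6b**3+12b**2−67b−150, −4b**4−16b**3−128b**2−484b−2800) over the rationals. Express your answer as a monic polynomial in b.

b**2+7b+25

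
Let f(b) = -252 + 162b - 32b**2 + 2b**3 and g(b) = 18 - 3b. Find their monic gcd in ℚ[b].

Repeated division with remainder:
  2b**3 - 32b**2 + 162b - 252 = (-(2/3)b**2 + (20/3)b - 14)(-3b + 18) + (0)
Last nonzero remainder: -3b + 18. Dividing through by -3 gives the monic gcd b - 6.

-6 + b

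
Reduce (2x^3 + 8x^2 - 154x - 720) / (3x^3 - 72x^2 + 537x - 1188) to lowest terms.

Apply the Euclidean algorithm:
  2x^3 + 8x^2 - 154x - 720 = (2/3)(3x^3 - 72x^2 + 537x - 1188) + (56x^2 - 512x + 72)
  3x^3 - 72x^2 + 537x - 1188 = ((3/56)x - 39/49)(56x^2 - 512x + 72) + ((6156/49)x - 55404/49)
  56x^2 - 512x + 72 = ((686/1539)x - 98/1539)((6156/49)x - 55404/49) + (0)
Last nonzero remainder: (6156/49)x - 55404/49. Dividing through by 6156/49 gives the monic gcd x - 9.
Cancel x - 9 from numerator and denominator to get the reduced form.

(2x^2 + 26x + 80)/(3x^2 - 45x + 132)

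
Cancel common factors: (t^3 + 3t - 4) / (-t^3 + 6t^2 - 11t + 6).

(-t^2 - t - 4)/(t^2 - 5t + 6)

Repeated division with remainder:
  t^3 + 3t - 4 = (-1)(-t^3 + 6t^2 - 11t + 6) + (6t^2 - 8t + 2)
  -t^3 + 6t^2 - 11t + 6 = (-(1/6)t + 7/9)(6t^2 - 8t + 2) + (-(40/9)t + 40/9)
  6t^2 - 8t + 2 = (-(27/20)t + 9/20)(-(40/9)t + 40/9) + (0)
Last nonzero remainder: -(40/9)t + 40/9. Dividing through by -40/9 gives the monic gcd t - 1.
Cancel t - 1 from numerator and denominator to get the reduced form.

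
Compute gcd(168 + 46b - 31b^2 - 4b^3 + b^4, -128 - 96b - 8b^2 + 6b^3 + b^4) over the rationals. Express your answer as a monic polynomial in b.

Euclidean algorithm in ℚ[b]:
  b^4 - 4b^3 - 31b^2 + 46b + 168 = (b^4 + 6b^3 - 8b^2 - 96b - 128) + (-10b^3 - 23b^2 + 142b + 296)
  b^4 + 6b^3 - 8b^2 - 96b - 128 = (-(1/10)b - 37/100)(-10b^3 - 23b^2 + 142b + 296) + (-(231/100)b^2 - (693/50)b - 462/25)
  -10b^3 - 23b^2 + 142b + 296 = ((1000/231)b - 3700/231)(-(231/100)b^2 - (693/50)b - 462/25) + (0)
Last nonzero remainder: -(231/100)b^2 - (693/50)b - 462/25. Dividing through by -231/100 gives the monic gcd b^2 + 6b + 8.

8 + 6b + b^2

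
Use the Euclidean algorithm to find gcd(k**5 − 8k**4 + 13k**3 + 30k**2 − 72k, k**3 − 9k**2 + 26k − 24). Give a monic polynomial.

k**2 − 7k + 12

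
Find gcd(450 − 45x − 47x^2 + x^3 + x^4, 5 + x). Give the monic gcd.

5 + x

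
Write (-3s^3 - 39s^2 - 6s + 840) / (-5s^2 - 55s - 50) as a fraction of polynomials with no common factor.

Repeated division with remainder:
  -3s^3 - 39s^2 - 6s + 840 = ((3/5)s + 6/5)(-5s^2 - 55s - 50) + (90s + 900)
  -5s^2 - 55s - 50 = (-(1/18)s - 1/18)(90s + 900) + (0)
Last nonzero remainder: 90s + 900. Dividing through by 90 gives the monic gcd s + 10.
Cancel s + 10 from numerator and denominator to get the reduced form.

(3s^2 + 9s - 84)/(5s + 5)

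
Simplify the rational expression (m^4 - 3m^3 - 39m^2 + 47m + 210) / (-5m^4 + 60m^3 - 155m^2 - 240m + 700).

Repeated division with remainder:
  m^4 - 3m^3 - 39m^2 + 47m + 210 = (-1/5)(-5m^4 + 60m^3 - 155m^2 - 240m + 700) + (9m^3 - 70m^2 - m + 350)
  -5m^4 + 60m^3 - 155m^2 - 240m + 700 = (-(5/9)m + 190/81)(9m^3 - 70m^2 - m + 350) + ((700/81)m^2 - (3500/81)m - 9800/81)
  9m^3 - 70m^2 - m + 350 = ((729/700)m - 81/28)((700/81)m^2 - (3500/81)m - 9800/81) + (0)
Last nonzero remainder: (700/81)m^2 - (3500/81)m - 9800/81. Dividing through by 700/81 gives the monic gcd m^2 - 5m - 14.
Cancel m^2 - 5m - 14 from numerator and denominator to get the reduced form.

(-m^2 - 2m + 15)/(5m^2 - 35m + 50)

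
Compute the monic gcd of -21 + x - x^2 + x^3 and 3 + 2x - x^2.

By polynomial division,
  x^3 - x^2 + x - 21 = (-x - 1)(-x^2 + 2x + 3) + (6x - 18)
  -x^2 + 2x + 3 = (-(1/6)x - 1/6)(6x - 18) + (0)
Last nonzero remainder: 6x - 18. Dividing through by 6 gives the monic gcd x - 3.

-3 + x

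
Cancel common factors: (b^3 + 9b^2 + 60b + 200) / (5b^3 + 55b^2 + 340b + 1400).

(b + 5)/(5b + 35)

Euclidean algorithm in ℚ[b]:
  b^3 + 9b^2 + 60b + 200 = (1/5)(5b^3 + 55b^2 + 340b + 1400) + (−2b^2 − 8b − 80)
  5b^3 + 55b^2 + 340b + 1400 = (−(5/2)b − 35/2)(−2b^2 − 8b − 80) + (0)
Last nonzero remainder: −2b^2 − 8b − 80. Dividing through by −2 gives the monic gcd b^2 + 4b + 40.
Cancel b^2 + 4b + 40 from numerator and denominator to get the reduced form.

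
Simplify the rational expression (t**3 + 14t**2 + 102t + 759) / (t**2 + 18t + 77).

By polynomial division,
  t**3 + 14t**2 + 102t + 759 = (t − 4)(t**2 + 18t + 77) + (97t + 1067)
  t**2 + 18t + 77 = ((1/97)t + 7/97)(97t + 1067) + (0)
Last nonzero remainder: 97t + 1067. Dividing through by 97 gives the monic gcd t + 11.
Cancel t + 11 from numerator and denominator to get the reduced form.

(t**2 + 3t + 69)/(t + 7)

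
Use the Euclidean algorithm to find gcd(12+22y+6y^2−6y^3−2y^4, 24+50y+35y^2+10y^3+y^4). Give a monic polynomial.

3+4y+y^2

Repeated division with remainder:
  −2y^4−6y^3+6y^2+22y+12 = (−2)(y^4+10y^3+35y^2+50y+24) + (14y^3+76y^2+122y+60)
  y^4+10y^3+35y^2+50y+24 = ((1/14)y+16/49)(14y^3+76y^2+122y+60) + ((72/49)y^2+(288/49)y+216/49)
  14y^3+76y^2+122y+60 = ((343/36)y+245/18)((72/49)y^2+(288/49)y+216/49) + (0)
Last nonzero remainder: (72/49)y^2+(288/49)y+216/49. Dividing through by 72/49 gives the monic gcd y^2+4y+3.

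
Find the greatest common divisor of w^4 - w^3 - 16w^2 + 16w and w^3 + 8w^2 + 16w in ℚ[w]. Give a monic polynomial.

w^2 + 4w

Repeated division with remainder:
  w^4 - w^3 - 16w^2 + 16w = (w - 9)(w^3 + 8w^2 + 16w) + (40w^2 + 160w)
  w^3 + 8w^2 + 16w = ((1/40)w + 1/10)(40w^2 + 160w) + (0)
Last nonzero remainder: 40w^2 + 160w. Dividing through by 40 gives the monic gcd w^2 + 4w.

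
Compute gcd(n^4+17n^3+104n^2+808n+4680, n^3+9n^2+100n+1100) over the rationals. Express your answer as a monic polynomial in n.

n+10

Apply the Euclidean algorithm:
  n^4+17n^3+104n^2+808n+4680 = (n+8)(n^3+9n^2+100n+1100) + (-68n^2-1092n-4120)
  n^3+9n^2+100n+1100 = (-(1/68)n+30/289)(-68n^2-1092n-4120) + ((44150/289)n+441500/289)
  -68n^2-1092n-4120 = (-(9826/22075)n-59534/22075)((44150/289)n+441500/289) + (0)
Last nonzero remainder: (44150/289)n+441500/289. Dividing through by 44150/289 gives the monic gcd n+10.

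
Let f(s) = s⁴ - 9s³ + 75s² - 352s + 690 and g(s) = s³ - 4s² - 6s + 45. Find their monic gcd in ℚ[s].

s² - 7s + 15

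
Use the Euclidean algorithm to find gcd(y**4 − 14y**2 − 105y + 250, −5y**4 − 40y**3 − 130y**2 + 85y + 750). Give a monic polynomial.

By polynomial division,
  y**4 − 14y**2 − 105y + 250 = (−1/5)(−5y**4 − 40y**3 − 130y**2 + 85y + 750) + (−8y**3 − 40y**2 − 88y + 400)
  −5y**4 − 40y**3 − 130y**2 + 85y + 750 = ((5/8)y + 15/8)(−8y**3 − 40y**2 − 88y + 400) + (0)
Last nonzero remainder: −8y**3 − 40y**2 − 88y + 400. Dividing through by −8 gives the monic gcd y**3 + 5y**2 + 11y − 50.

y**3 + 5y**2 + 11y − 50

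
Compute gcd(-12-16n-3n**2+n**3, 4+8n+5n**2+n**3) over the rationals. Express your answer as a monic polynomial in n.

2+3n+n**2

Repeated division with remainder:
  n**3-3n**2-16n-12 = (n**3+5n**2+8n+4) + (-8n**2-24n-16)
  n**3+5n**2+8n+4 = (-(1/8)n-1/4)(-8n**2-24n-16) + (0)
Last nonzero remainder: -8n**2-24n-16. Dividing through by -8 gives the monic gcd n**2+3n+2.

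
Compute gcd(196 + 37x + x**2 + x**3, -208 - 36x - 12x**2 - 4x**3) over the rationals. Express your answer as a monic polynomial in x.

4 + x

Euclidean algorithm in ℚ[x]:
  x**3 + x**2 + 37x + 196 = (-1/4)(-4x**3 - 12x**2 - 36x - 208) + (-2x**2 + 28x + 144)
  -4x**3 - 12x**2 - 36x - 208 = (2x + 34)(-2x**2 + 28x + 144) + (-1276x - 5104)
  -2x**2 + 28x + 144 = ((1/638)x - 9/319)(-1276x - 5104) + (0)
Last nonzero remainder: -1276x - 5104. Dividing through by -1276 gives the monic gcd x + 4.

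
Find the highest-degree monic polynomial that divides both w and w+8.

1

Repeated division with remainder:
  w = (w+8) + (-8)
  w+8 = (-(1/8)w-1)(-8) + (0)
The last nonzero remainder is the constant -8, so the polynomials are coprime and gcd = 1.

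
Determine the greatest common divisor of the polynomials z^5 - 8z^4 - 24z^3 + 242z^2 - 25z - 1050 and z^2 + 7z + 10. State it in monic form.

z^2 + 7z + 10

By polynomial division,
  z^5 - 8z^4 - 24z^3 + 242z^2 - 25z - 1050 = (z^3 - 15z^2 + 71z - 105)(z^2 + 7z + 10) + (0)
The last nonzero remainder z^2 + 7z + 10 is already monic.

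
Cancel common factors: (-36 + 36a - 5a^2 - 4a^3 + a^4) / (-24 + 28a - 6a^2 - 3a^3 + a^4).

(-3 + a)/(-2 + a)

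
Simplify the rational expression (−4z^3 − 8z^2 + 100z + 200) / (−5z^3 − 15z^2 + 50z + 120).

(4z^2 − 100)/(5z^2 + 5z − 60)

Repeated division with remainder:
  −4z^3 − 8z^2 + 100z + 200 = (4/5)(−5z^3 − 15z^2 + 50z + 120) + (4z^2 + 60z + 104)
  −5z^3 − 15z^2 + 50z + 120 = (−(5/4)z + 15)(4z^2 + 60z + 104) + (−720z − 1440)
  4z^2 + 60z + 104 = (−(1/180)z − 13/180)(−720z − 1440) + (0)
Last nonzero remainder: −720z − 1440. Dividing through by −720 gives the monic gcd z + 2.
Cancel z + 2 from numerator and denominator to get the reduced form.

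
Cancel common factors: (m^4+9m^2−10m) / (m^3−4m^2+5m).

Euclidean algorithm in ℚ[m]:
  m^4+9m^2−10m = (m+4)(m^3−4m^2+5m) + (20m^2−30m)
  m^3−4m^2+5m = ((1/20)m−1/8)(20m^2−30m) + ((5/4)m)
  20m^2−30m = (16m−24)((5/4)m) + (0)
Last nonzero remainder: (5/4)m. Dividing through by 5/4 gives the monic gcd m.
Cancel m from numerator and denominator to get the reduced form.

(m^3+9m−10)/(m^2−4m+5)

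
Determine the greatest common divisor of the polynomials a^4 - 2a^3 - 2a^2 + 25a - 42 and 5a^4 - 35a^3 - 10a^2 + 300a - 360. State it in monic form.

Repeated division with remainder:
  a^4 - 2a^3 - 2a^2 + 25a - 42 = (1/5)(5a^4 - 35a^3 - 10a^2 + 300a - 360) + (5a^3 - 35a + 30)
  5a^4 - 35a^3 - 10a^2 + 300a - 360 = (a - 7)(5a^3 - 35a + 30) + (25a^2 + 25a - 150)
  5a^3 - 35a + 30 = ((1/5)a - 1/5)(25a^2 + 25a - 150) + (0)
Last nonzero remainder: 25a^2 + 25a - 150. Dividing through by 25 gives the monic gcd a^2 + a - 6.

a^2 + a - 6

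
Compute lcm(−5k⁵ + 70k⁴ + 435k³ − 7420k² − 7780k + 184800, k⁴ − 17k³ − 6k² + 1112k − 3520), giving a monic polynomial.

k⁶ − 18k⁵ − 31k⁴ + 1832k³ − 4380k² − 43184k + 147840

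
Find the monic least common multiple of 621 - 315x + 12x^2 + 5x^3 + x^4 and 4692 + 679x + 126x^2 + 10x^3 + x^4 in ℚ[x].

42228 - 22041x + 1752x^2 + 13x^3 + 75x^4 + 4x^5 + x^6

By polynomial division,
  x^4 + 5x^3 + 12x^2 - 315x + 621 = (x^4 + 10x^3 + 126x^2 + 679x + 4692) + (-5x^3 - 114x^2 - 994x - 4071)
  x^4 + 10x^3 + 126x^2 + 679x + 4692 = (-(1/5)x + 64/25)(-5x^3 - 114x^2 - 994x - 4071) + ((5476/25)x^2 + (60236/25)x + 377844/25)
  -5x^3 - 114x^2 - 994x - 4071 = (-(125/5476)x - 1475/5476)((5476/25)x^2 + (60236/25)x + 377844/25) + (0)
Last nonzero remainder: (5476/25)x^2 + (60236/25)x + 377844/25. Dividing through by 5476/25 gives the monic gcd x^2 + 11x + 69.
Then lcm(f, g) = f·g / gcd(f, g); expanding and making the result monic gives the answer.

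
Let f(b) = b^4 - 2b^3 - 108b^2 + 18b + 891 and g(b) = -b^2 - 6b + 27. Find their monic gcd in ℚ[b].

By polynomial division,
  b^4 - 2b^3 - 108b^2 + 18b + 891 = (-b^2 + 8b + 33)(-b^2 - 6b + 27) + (0)
Last nonzero remainder: -b^2 - 6b + 27. Dividing through by -1 gives the monic gcd b^2 + 6b - 27.

b^2 + 6b - 27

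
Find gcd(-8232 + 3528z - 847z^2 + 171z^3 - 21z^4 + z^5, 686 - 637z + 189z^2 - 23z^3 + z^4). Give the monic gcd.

Repeated division with remainder:
  z^5 - 21z^4 + 171z^3 - 847z^2 + 3528z - 8232 = (z + 2)(z^4 - 23z^3 + 189z^2 - 637z + 686) + (28z^3 - 588z^2 + 4116z - 9604)
  z^4 - 23z^3 + 189z^2 - 637z + 686 = ((1/28)z - 1/14)(28z^3 - 588z^2 + 4116z - 9604) + (0)
Last nonzero remainder: 28z^3 - 588z^2 + 4116z - 9604. Dividing through by 28 gives the monic gcd z^3 - 21z^2 + 147z - 343.

-343 + 147z - 21z^2 + z^3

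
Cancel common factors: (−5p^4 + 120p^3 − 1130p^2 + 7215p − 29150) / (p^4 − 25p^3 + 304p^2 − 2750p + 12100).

(−5p^2 + 15p − 265)/(p^2 − 4p + 110)

Repeated division with remainder:
  −5p^4 + 120p^3 − 1130p^2 + 7215p − 29150 = (−5)(p^4 − 25p^3 + 304p^2 − 2750p + 12100) + (−5p^3 + 390p^2 − 6535p + 31350)
  p^4 − 25p^3 + 304p^2 − 2750p + 12100 = (−(1/5)p − 53/5)(−5p^3 + 390p^2 − 6535p + 31350) + (3131p^2 − 65751p + 344410)
  −5p^3 + 390p^2 − 6535p + 31350 = (−(5/3131)p + 285/3131)(3131p^2 − 65751p + 344410) + (0)
Last nonzero remainder: 3131p^2 − 65751p + 344410. Dividing through by 3131 gives the monic gcd p^2 − 21p + 110.
Cancel p^2 − 21p + 110 from numerator and denominator to get the reduced form.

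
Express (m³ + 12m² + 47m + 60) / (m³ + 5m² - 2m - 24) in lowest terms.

(m + 5)/(m - 2)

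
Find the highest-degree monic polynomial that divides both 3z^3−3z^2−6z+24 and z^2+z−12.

1

By polynomial division,
  3z^3−3z^2−6z+24 = (3z−6)(z^2+z−12) + (36z−48)
  z^2+z−12 = ((1/36)z+7/108)(36z−48) + (−80/9)
  36z−48 = (−(81/20)z+27/5)(−80/9) + (0)
The last nonzero remainder is the constant −80/9, so the polynomials are coprime and gcd = 1.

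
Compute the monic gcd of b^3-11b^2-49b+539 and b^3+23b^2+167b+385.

Apply the Euclidean algorithm:
  b^3-11b^2-49b+539 = (b^3+23b^2+167b+385) + (-34b^2-216b+154)
  b^3+23b^2+167b+385 = (-(1/34)b-283/578)(-34b^2-216b+154) + ((19008/289)b+133056/289)
  -34b^2-216b+154 = (-(4913/9504)b+289/864)((19008/289)b+133056/289) + (0)
Last nonzero remainder: (19008/289)b+133056/289. Dividing through by 19008/289 gives the monic gcd b+7.

b+7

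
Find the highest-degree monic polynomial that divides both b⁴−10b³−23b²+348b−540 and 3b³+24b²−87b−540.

Repeated division with remainder:
  b⁴−10b³−23b²+348b−540 = ((1/3)b−6)(3b³+24b²−87b−540) + (150b²+6b−3780)
  3b³+24b²−87b−540 = ((1/50)b+199/1250)(150b²+6b−3780) + (−(7722/625)b+7722/125)
  150b²+6b−3780 = (−(15625/1287)b−8750/143)(−(7722/625)b+7722/125) + (0)
Last nonzero remainder: −(7722/625)b+7722/125. Dividing through by −7722/625 gives the monic gcd b−5.

b−5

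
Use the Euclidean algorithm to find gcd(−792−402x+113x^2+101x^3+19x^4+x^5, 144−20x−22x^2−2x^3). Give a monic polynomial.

Apply the Euclidean algorithm:
  x^5+19x^4+101x^3+113x^2−402x−792 = (−(1/2)x^2−4x−3/2)(−2x^3−22x^2−20x+144) + (72x^2+144x−576)
  −2x^3−22x^2−20x+144 = (−(1/36)x−1/4)(72x^2+144x−576) + (0)
Last nonzero remainder: 72x^2+144x−576. Dividing through by 72 gives the monic gcd x^2+2x−8.

−8+2x+x^2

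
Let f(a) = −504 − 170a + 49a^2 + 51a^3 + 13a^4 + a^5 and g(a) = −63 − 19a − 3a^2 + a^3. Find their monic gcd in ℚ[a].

9 + 4a + a^2

Apply the Euclidean algorithm:
  a^5 + 13a^4 + 51a^3 + 49a^2 − 170a − 504 = (a^2 + 16a + 118)(a^3 − 3a^2 − 19a − 63) + (770a^2 + 3080a + 6930)
  a^3 − 3a^2 − 19a − 63 = ((1/770)a − 1/110)(770a^2 + 3080a + 6930) + (0)
Last nonzero remainder: 770a^2 + 3080a + 6930. Dividing through by 770 gives the monic gcd a^2 + 4a + 9.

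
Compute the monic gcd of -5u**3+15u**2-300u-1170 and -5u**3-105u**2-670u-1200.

Repeated division with remainder:
  -5u**3+15u**2-300u-1170 = (-5u**3-105u**2-670u-1200) + (120u**2+370u+30)
  -5u**3-105u**2-670u-1200 = (-(1/24)u-215/288)(120u**2+370u+30) + (-(56525/144)u-56525/48)
  120u**2+370u+30 = (-(3456/11305)u-288/11305)(-(56525/144)u-56525/48) + (0)
Last nonzero remainder: -(56525/144)u-56525/48. Dividing through by -56525/144 gives the monic gcd u+3.

u+3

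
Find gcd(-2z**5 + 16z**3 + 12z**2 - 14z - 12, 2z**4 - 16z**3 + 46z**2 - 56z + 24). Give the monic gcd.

Apply the Euclidean algorithm:
  -2z**5 + 16z**3 + 12z**2 - 14z - 12 = (-z - 8)(2z**4 - 16z**3 + 46z**2 - 56z + 24) + (-66z**3 + 324z**2 - 438z + 180)
  2z**4 - 16z**3 + 46z**2 - 56z + 24 = (-(1/33)z + 34/363)(-66z**3 + 324z**2 - 438z + 180) + ((288/121)z**2 - (1152/121)z + 864/121)
  -66z**3 + 324z**2 - 438z + 180 = (-(1331/48)z + 605/24)((288/121)z**2 - (1152/121)z + 864/121) + (0)
Last nonzero remainder: (288/121)z**2 - (1152/121)z + 864/121. Dividing through by 288/121 gives the monic gcd z**2 - 4z + 3.

z**2 - 4z + 3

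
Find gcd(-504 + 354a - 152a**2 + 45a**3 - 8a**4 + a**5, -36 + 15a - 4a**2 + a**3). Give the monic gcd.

-36 + 15a - 4a**2 + a**3

Repeated division with remainder:
  a**5 - 8a**4 + 45a**3 - 152a**2 + 354a - 504 = (a**2 - 4a + 14)(a**3 - 4a**2 + 15a - 36) + (0)
The last nonzero remainder a**3 - 4a**2 + 15a - 36 is already monic.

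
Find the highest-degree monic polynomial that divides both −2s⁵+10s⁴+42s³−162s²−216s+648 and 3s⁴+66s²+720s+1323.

Euclidean algorithm in ℚ[s]:
  −2s⁵+10s⁴+42s³−162s²−216s+648 = (−(2/3)s+10/3)(3s⁴+66s²+720s+1323) + (86s³+98s²−1734s−3762)
  3s⁴+66s²+720s+1323 = ((3/86)s−147/3698)(86s³+98s²−1734s−3762) + ((241080/1849)s²+(1446480/1849)s+2169720/1849)
  86s³+98s²−1734s−3762 = ((79507/120540)s−386441/120540)((241080/1849)s²+(1446480/1849)s+2169720/1849) + (0)
Last nonzero remainder: (241080/1849)s²+(1446480/1849)s+2169720/1849. Dividing through by 241080/1849 gives the monic gcd s²+6s+9.

s²+6s+9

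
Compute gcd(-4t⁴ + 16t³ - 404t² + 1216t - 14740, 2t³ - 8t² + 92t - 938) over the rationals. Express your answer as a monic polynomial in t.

Euclidean algorithm in ℚ[t]:
  -4t⁴ + 16t³ - 404t² + 1216t - 14740 = (-2t)(2t³ - 8t² + 92t - 938) + (-220t² - 660t - 14740)
  2t³ - 8t² + 92t - 938 = (-(1/110)t + 7/110)(-220t² - 660t - 14740) + (0)
Last nonzero remainder: -220t² - 660t - 14740. Dividing through by -220 gives the monic gcd t² + 3t + 67.

t² + 3t + 67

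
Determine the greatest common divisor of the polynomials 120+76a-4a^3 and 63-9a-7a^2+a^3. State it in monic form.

Apply the Euclidean algorithm:
  -4a^3+76a+120 = (-4)(a^3-7a^2-9a+63) + (-28a^2+40a+372)
  a^3-7a^2-9a+63 = (-(1/28)a+39/196)(-28a^2+40a+372) + (-(180/49)a-540/49)
  -28a^2+40a+372 = ((343/45)a-1519/45)(-(180/49)a-540/49) + (0)
Last nonzero remainder: -(180/49)a-540/49. Dividing through by -180/49 gives the monic gcd a+3.

3+a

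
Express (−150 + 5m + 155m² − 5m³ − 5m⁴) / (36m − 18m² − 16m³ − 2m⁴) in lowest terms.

Euclidean algorithm in ℚ[m]:
  −5m⁴ − 5m³ + 155m² + 5m − 150 = (5/2)(−2m⁴ − 16m³ − 18m² + 36m) + (35m³ + 200m² − 85m − 150)
  −2m⁴ − 16m³ − 18m² + 36m = (−(2/35)m − 32/245)(35m³ + 200m² − 85m − 150) + ((160/49)m² + (800/49)m − 960/49)
  35m³ + 200m² − 85m − 150 = ((343/32)m + 245/32)((160/49)m² + (800/49)m − 960/49) + (0)
Last nonzero remainder: (160/49)m² + (800/49)m − 960/49. Dividing through by 160/49 gives the monic gcd m² + 5m − 6.
Cancel m² + 5m − 6 from numerator and denominator to get the reduced form.

(−25 − 20m + 5m²)/(6m + 2m²)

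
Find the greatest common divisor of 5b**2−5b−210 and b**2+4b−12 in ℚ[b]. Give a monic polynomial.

b+6

Apply the Euclidean algorithm:
  5b**2−5b−210 = (5)(b**2+4b−12) + (−25b−150)
  b**2+4b−12 = (−(1/25)b+2/25)(−25b−150) + (0)
Last nonzero remainder: −25b−150. Dividing through by −25 gives the monic gcd b+6.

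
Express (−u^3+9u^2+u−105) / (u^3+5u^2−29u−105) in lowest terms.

Repeated division with remainder:
  −u^3+9u^2+u−105 = (−1)(u^3+5u^2−29u−105) + (14u^2−28u−210)
  u^3+5u^2−29u−105 = ((1/14)u+1/2)(14u^2−28u−210) + (0)
Last nonzero remainder: 14u^2−28u−210. Dividing through by 14 gives the monic gcd u^2−2u−15.
Cancel u^2−2u−15 from numerator and denominator to get the reduced form.

(−u+7)/(u+7)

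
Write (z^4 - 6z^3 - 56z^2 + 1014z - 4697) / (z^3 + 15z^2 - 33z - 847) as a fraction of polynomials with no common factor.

Apply the Euclidean algorithm:
  z^4 - 6z^3 - 56z^2 + 1014z - 4697 = (z - 21)(z^3 + 15z^2 - 33z - 847) + (292z^2 + 1168z - 22484)
  z^3 + 15z^2 - 33z - 847 = ((1/292)z + 11/292)(292z^2 + 1168z - 22484) + (0)
Last nonzero remainder: 292z^2 + 1168z - 22484. Dividing through by 292 gives the monic gcd z^2 + 4z - 77.
Cancel z^2 + 4z - 77 from numerator and denominator to get the reduced form.

(z^2 - 10z + 61)/(z + 11)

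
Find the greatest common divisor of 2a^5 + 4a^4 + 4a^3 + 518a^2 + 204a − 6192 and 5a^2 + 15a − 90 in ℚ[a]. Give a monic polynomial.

a^2 + 3a − 18

Apply the Euclidean algorithm:
  2a^5 + 4a^4 + 4a^3 + 518a^2 + 204a − 6192 = ((2/5)a^3 − (2/5)a^2 + (46/5)a + 344/5)(5a^2 + 15a − 90) + (0)
Last nonzero remainder: 5a^2 + 15a − 90. Dividing through by 5 gives the monic gcd a^2 + 3a − 18.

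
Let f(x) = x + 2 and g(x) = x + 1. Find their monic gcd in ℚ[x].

1

By polynomial division,
  x + 2 = (x + 1) + (1)
  x + 1 = (x + 1)(1) + (0)
The last nonzero remainder is the constant 1, so the polynomials are coprime and gcd = 1.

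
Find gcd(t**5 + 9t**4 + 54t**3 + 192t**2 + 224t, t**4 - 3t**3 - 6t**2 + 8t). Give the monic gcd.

t**2 + 2t

Repeated division with remainder:
  t**5 + 9t**4 + 54t**3 + 192t**2 + 224t = (t + 12)(t**4 - 3t**3 - 6t**2 + 8t) + (96t**3 + 256t**2 + 128t)
  t**4 - 3t**3 - 6t**2 + 8t = ((1/96)t - 17/288)(96t**3 + 256t**2 + 128t) + ((70/9)t**2 + (140/9)t)
  96t**3 + 256t**2 + 128t = ((432/35)t + 288/35)((70/9)t**2 + (140/9)t) + (0)
Last nonzero remainder: (70/9)t**2 + (140/9)t. Dividing through by 70/9 gives the monic gcd t**2 + 2t.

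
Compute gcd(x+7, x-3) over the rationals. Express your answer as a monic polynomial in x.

1

By polynomial division,
  x+7 = (x-3) + (10)
  x-3 = ((1/10)x-3/10)(10) + (0)
The last nonzero remainder is the constant 10, so the polynomials are coprime and gcd = 1.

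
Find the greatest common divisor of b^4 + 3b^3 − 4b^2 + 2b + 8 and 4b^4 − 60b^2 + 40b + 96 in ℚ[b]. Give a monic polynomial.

b^2 + 5b + 4

Repeated division with remainder:
  b^4 + 3b^3 − 4b^2 + 2b + 8 = (1/4)(4b^4 − 60b^2 + 40b + 96) + (3b^3 + 11b^2 − 8b − 16)
  4b^4 − 60b^2 + 40b + 96 = ((4/3)b − 44/9)(3b^3 + 11b^2 − 8b − 16) + ((40/9)b^2 + (200/9)b + 160/9)
  3b^3 + 11b^2 − 8b − 16 = ((27/40)b − 9/10)((40/9)b^2 + (200/9)b + 160/9) + (0)
Last nonzero remainder: (40/9)b^2 + (200/9)b + 160/9. Dividing through by 40/9 gives the monic gcd b^2 + 5b + 4.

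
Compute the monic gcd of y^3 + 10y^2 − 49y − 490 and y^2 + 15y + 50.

y + 10

Apply the Euclidean algorithm:
  y^3 + 10y^2 − 49y − 490 = (y − 5)(y^2 + 15y + 50) + (−24y − 240)
  y^2 + 15y + 50 = (−(1/24)y − 5/24)(−24y − 240) + (0)
Last nonzero remainder: −24y − 240. Dividing through by −24 gives the monic gcd y + 10.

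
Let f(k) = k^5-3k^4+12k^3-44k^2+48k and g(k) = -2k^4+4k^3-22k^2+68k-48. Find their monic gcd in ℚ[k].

k^3-k^2+10k-24

Apply the Euclidean algorithm:
  k^5-3k^4+12k^3-44k^2+48k = (-(1/2)k+1/2)(-2k^4+4k^3-22k^2+68k-48) + (-k^3+k^2-10k+24)
  -2k^4+4k^3-22k^2+68k-48 = (2k-2)(-k^3+k^2-10k+24) + (0)
Last nonzero remainder: -k^3+k^2-10k+24. Dividing through by -1 gives the monic gcd k^3-k^2+10k-24.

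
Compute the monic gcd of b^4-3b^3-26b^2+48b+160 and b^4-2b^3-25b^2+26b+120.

b^3+b^2-22b-40

Repeated division with remainder:
  b^4-3b^3-26b^2+48b+160 = (b^4-2b^3-25b^2+26b+120) + (-b^3-b^2+22b+40)
  b^4-2b^3-25b^2+26b+120 = (-b+3)(-b^3-b^2+22b+40) + (0)
Last nonzero remainder: -b^3-b^2+22b+40. Dividing through by -1 gives the monic gcd b^3+b^2-22b-40.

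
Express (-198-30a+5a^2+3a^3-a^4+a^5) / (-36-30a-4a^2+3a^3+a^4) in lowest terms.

Apply the Euclidean algorithm:
  a^5-a^4+3a^3+5a^2-30a-198 = (a-4)(a^4+3a^3-4a^2-30a-36) + (19a^3+19a^2-114a-342)
  a^4+3a^3-4a^2-30a-36 = ((1/19)a+2/19)(19a^3+19a^2-114a-342) + (0)
Last nonzero remainder: 19a^3+19a^2-114a-342. Dividing through by 19 gives the monic gcd a^3+a^2-6a-18.
Cancel a^3+a^2-6a-18 from numerator and denominator to get the reduced form.

(11-2a+a^2)/(2+a)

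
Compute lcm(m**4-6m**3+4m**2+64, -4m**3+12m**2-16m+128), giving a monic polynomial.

m**6-5m**5+6m**4-44m**3+96m**2+64m+512

Euclidean algorithm in ℚ[m]:
  m**4-6m**3+4m**2+64 = (-(1/4)m+3/4)(-4m**3+12m**2-16m+128) + (-9m**2+44m-32)
  -4m**3+12m**2-16m+128 = ((4/9)m+68/81)(-9m**2+44m-32) + (-(3136/81)m+12544/81)
  -9m**2+44m-32 = ((729/3136)m-81/392)(-(3136/81)m+12544/81) + (0)
Last nonzero remainder: -(3136/81)m+12544/81. Dividing through by -3136/81 gives the monic gcd m-4.
Then lcm(f, g) = f·g / gcd(f, g); expanding and making the result monic gives the answer.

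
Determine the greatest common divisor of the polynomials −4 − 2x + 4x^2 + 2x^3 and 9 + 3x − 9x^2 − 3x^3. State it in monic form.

−1 + x^2

Apply the Euclidean algorithm:
  2x^3 + 4x^2 − 2x − 4 = (−2/3)(−3x^3 − 9x^2 + 3x + 9) + (−2x^2 + 2)
  −3x^3 − 9x^2 + 3x + 9 = ((3/2)x + 9/2)(−2x^2 + 2) + (0)
Last nonzero remainder: −2x^2 + 2. Dividing through by −2 gives the monic gcd x^2 − 1.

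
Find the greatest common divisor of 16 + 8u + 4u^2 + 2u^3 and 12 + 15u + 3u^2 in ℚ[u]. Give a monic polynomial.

1

Apply the Euclidean algorithm:
  2u^3 + 4u^2 + 8u + 16 = ((2/3)u − 2)(3u^2 + 15u + 12) + (30u + 40)
  3u^2 + 15u + 12 = ((1/10)u + 11/30)(30u + 40) + (−8/3)
  30u + 40 = (−(45/4)u − 15)(−8/3) + (0)
The last nonzero remainder is the constant −8/3, so the polynomials are coprime and gcd = 1.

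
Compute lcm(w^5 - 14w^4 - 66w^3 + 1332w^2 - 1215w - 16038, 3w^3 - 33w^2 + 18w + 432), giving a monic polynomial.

By polynomial division,
  w^5 - 14w^4 - 66w^3 + 1332w^2 - 1215w - 16038 = ((1/3)w^2 - w - 35)(3w^3 - 33w^2 + 18w + 432) + (51w^2 - 153w - 918)
  3w^3 - 33w^2 + 18w + 432 = ((1/17)w - 8/17)(51w^2 - 153w - 918) + (0)
Last nonzero remainder: 51w^2 - 153w - 918. Dividing through by 51 gives the monic gcd w^2 - 3w - 18.
Then lcm(f, g) = f·g / gcd(f, g); expanding and making the result monic gives the answer.

w^6 - 22w^5 + 46w^4 + 1860w^3 - 11871w^2 - 6318w + 128304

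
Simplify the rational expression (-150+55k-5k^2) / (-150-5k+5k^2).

(5-k)/(5+k)

Apply the Euclidean algorithm:
  -5k^2+55k-150 = (-1)(5k^2-5k-150) + (50k-300)
  5k^2-5k-150 = ((1/10)k+1/2)(50k-300) + (0)
Last nonzero remainder: 50k-300. Dividing through by 50 gives the monic gcd k-6.
Cancel k-6 from numerator and denominator to get the reduced form.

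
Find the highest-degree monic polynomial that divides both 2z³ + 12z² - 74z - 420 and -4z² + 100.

z + 5

By polynomial division,
  2z³ + 12z² - 74z - 420 = (-(1/2)z - 3)(-4z² + 100) + (-24z - 120)
  -4z² + 100 = ((1/6)z - 5/6)(-24z - 120) + (0)
Last nonzero remainder: -24z - 120. Dividing through by -24 gives the monic gcd z + 5.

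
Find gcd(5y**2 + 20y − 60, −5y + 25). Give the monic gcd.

Euclidean algorithm in ℚ[y]:
  5y**2 + 20y − 60 = (−y − 9)(−5y + 25) + (165)
  −5y + 25 = (−(1/33)y + 5/33)(165) + (0)
The last nonzero remainder is the constant 165, so the polynomials are coprime and gcd = 1.

1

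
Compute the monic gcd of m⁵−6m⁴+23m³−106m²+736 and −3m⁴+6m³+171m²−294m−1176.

m²−2m−8

Euclidean algorithm in ℚ[m]:
  m⁵−6m⁴+23m³−106m²+736 = (−(1/3)m+4/3)(−3m⁴+6m³+171m²−294m−1176) + (72m³−432m²+2304)
  −3m⁴+6m³+171m²−294m−1176 = (−(1/24)m−1/6)(72m³−432m²+2304) + (99m²−198m−792)
  72m³−432m²+2304 = ((8/11)m−32/11)(99m²−198m−792) + (0)
Last nonzero remainder: 99m²−198m−792. Dividing through by 99 gives the monic gcd m²−2m−8.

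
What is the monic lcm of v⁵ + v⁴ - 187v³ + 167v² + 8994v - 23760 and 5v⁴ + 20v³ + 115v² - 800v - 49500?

v⁷ + 4v⁶ - 74v⁵ - 284v⁴ - 11075v³ + 21592v² + 918060v - 2613600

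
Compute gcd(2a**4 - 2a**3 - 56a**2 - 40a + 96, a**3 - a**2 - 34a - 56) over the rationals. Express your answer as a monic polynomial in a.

By polynomial division,
  2a**4 - 2a**3 - 56a**2 - 40a + 96 = (2a)(a**3 - a**2 - 34a - 56) + (12a**2 + 72a + 96)
  a**3 - a**2 - 34a - 56 = ((1/12)a - 7/12)(12a**2 + 72a + 96) + (0)
Last nonzero remainder: 12a**2 + 72a + 96. Dividing through by 12 gives the monic gcd a**2 + 6a + 8.

a**2 + 6a + 8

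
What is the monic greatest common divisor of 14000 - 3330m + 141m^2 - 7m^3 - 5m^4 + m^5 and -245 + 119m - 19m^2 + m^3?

Apply the Euclidean algorithm:
  m^5 - 5m^4 - 7m^3 + 141m^2 - 3330m + 14000 = (m^2 + 14m + 140)(m^3 - 19m^2 + 119m - 245) + (1380m^2 - 16560m + 48300)
  m^3 - 19m^2 + 119m - 245 = ((1/1380)m - 7/1380)(1380m^2 - 16560m + 48300) + (0)
Last nonzero remainder: 1380m^2 - 16560m + 48300. Dividing through by 1380 gives the monic gcd m^2 - 12m + 35.

35 - 12m + m^2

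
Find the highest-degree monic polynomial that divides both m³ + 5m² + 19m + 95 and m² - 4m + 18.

Euclidean algorithm in ℚ[m]:
  m³ + 5m² + 19m + 95 = (m + 9)(m² - 4m + 18) + (37m - 67)
  m² - 4m + 18 = ((1/37)m - 81/1369)(37m - 67) + (19215/1369)
  37m - 67 = ((50653/19215)m - 91723/19215)(19215/1369) + (0)
The last nonzero remainder is the constant 19215/1369, so the polynomials are coprime and gcd = 1.

1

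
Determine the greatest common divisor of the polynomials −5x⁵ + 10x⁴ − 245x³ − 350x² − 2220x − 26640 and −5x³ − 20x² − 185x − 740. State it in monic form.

Euclidean algorithm in ℚ[x]:
  −5x⁵ + 10x⁴ − 245x³ − 350x² − 2220x − 26640 = (x² − 6x + 36)(−5x³ − 20x² − 185x − 740) + (0)
Last nonzero remainder: −5x³ − 20x² − 185x − 740. Dividing through by −5 gives the monic gcd x³ + 4x² + 37x + 148.

x³ + 4x² + 37x + 148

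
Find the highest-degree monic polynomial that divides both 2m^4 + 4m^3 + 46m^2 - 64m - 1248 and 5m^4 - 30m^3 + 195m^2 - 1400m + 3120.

m^3 - 2m^2 + 31m - 156

Repeated division with remainder:
  2m^4 + 4m^3 + 46m^2 - 64m - 1248 = (2/5)(5m^4 - 30m^3 + 195m^2 - 1400m + 3120) + (16m^3 - 32m^2 + 496m - 2496)
  5m^4 - 30m^3 + 195m^2 - 1400m + 3120 = ((5/16)m - 5/4)(16m^3 - 32m^2 + 496m - 2496) + (0)
Last nonzero remainder: 16m^3 - 32m^2 + 496m - 2496. Dividing through by 16 gives the monic gcd m^3 - 2m^2 + 31m - 156.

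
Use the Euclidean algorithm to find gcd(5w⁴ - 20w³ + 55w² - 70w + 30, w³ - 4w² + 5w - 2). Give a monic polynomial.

Repeated division with remainder:
  5w⁴ - 20w³ + 55w² - 70w + 30 = (5w)(w³ - 4w² + 5w - 2) + (30w² - 60w + 30)
  w³ - 4w² + 5w - 2 = ((1/30)w - 1/15)(30w² - 60w + 30) + (0)
Last nonzero remainder: 30w² - 60w + 30. Dividing through by 30 gives the monic gcd w² - 2w + 1.

w² - 2w + 1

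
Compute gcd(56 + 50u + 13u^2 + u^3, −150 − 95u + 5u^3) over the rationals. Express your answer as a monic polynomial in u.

2 + u

Repeated division with remainder:
  u^3 + 13u^2 + 50u + 56 = (1/5)(5u^3 − 95u − 150) + (13u^2 + 69u + 86)
  5u^3 − 95u − 150 = ((5/13)u − 345/169)(13u^2 + 69u + 86) + ((2160/169)u + 4320/169)
  13u^2 + 69u + 86 = ((2197/2160)u + 7267/2160)((2160/169)u + 4320/169) + (0)
Last nonzero remainder: (2160/169)u + 4320/169. Dividing through by 2160/169 gives the monic gcd u + 2.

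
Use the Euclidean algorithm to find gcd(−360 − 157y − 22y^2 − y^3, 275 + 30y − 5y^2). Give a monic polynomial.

5 + y

By polynomial division,
  −y^3 − 22y^2 − 157y − 360 = ((1/5)y + 28/5)(−5y^2 + 30y + 275) + (−380y − 1900)
  −5y^2 + 30y + 275 = ((1/76)y − 11/76)(−380y − 1900) + (0)
Last nonzero remainder: −380y − 1900. Dividing through by −380 gives the monic gcd y + 5.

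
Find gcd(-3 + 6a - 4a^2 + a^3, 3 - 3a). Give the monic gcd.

Euclidean algorithm in ℚ[a]:
  a^3 - 4a^2 + 6a - 3 = (-(1/3)a^2 + a - 1)(-3a + 3) + (0)
Last nonzero remainder: -3a + 3. Dividing through by -3 gives the monic gcd a - 1.

-1 + a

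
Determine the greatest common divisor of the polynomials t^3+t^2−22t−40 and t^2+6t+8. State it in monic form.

Euclidean algorithm in ℚ[t]:
  t^3+t^2−22t−40 = (t−5)(t^2+6t+8) + (0)
The last nonzero remainder t^2+6t+8 is already monic.

t^2+6t+8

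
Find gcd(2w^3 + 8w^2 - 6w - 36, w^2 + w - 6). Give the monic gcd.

Repeated division with remainder:
  2w^3 + 8w^2 - 6w - 36 = (2w + 6)(w^2 + w - 6) + (0)
The last nonzero remainder w^2 + w - 6 is already monic.

w^2 + w - 6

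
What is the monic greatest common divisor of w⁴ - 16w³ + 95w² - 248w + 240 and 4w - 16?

w - 4

By polynomial division,
  w⁴ - 16w³ + 95w² - 248w + 240 = ((1/4)w³ - 3w² + (47/4)w - 15)(4w - 16) + (0)
Last nonzero remainder: 4w - 16. Dividing through by 4 gives the monic gcd w - 4.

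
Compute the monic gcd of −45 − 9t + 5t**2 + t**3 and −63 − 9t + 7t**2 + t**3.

−9 + t**2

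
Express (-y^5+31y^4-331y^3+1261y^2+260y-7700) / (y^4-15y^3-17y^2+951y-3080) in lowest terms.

Apply the Euclidean algorithm:
  -y^5+31y^4-331y^3+1261y^2+260y-7700 = (-y+16)(y^4-15y^3-17y^2+951y-3080) + (-108y^3+2484y^2-18036y+41580)
  y^4-15y^3-17y^2+951y-3080 = (-(1/108)y-2/27)(-108y^3+2484y^2-18036y+41580) + (0)
Last nonzero remainder: -108y^3+2484y^2-18036y+41580. Dividing through by -108 gives the monic gcd y^3-23y^2+167y-385.
Cancel y^3-23y^2+167y-385 from numerator and denominator to get the reduced form.

(-y^2+8y+20)/(y+8)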